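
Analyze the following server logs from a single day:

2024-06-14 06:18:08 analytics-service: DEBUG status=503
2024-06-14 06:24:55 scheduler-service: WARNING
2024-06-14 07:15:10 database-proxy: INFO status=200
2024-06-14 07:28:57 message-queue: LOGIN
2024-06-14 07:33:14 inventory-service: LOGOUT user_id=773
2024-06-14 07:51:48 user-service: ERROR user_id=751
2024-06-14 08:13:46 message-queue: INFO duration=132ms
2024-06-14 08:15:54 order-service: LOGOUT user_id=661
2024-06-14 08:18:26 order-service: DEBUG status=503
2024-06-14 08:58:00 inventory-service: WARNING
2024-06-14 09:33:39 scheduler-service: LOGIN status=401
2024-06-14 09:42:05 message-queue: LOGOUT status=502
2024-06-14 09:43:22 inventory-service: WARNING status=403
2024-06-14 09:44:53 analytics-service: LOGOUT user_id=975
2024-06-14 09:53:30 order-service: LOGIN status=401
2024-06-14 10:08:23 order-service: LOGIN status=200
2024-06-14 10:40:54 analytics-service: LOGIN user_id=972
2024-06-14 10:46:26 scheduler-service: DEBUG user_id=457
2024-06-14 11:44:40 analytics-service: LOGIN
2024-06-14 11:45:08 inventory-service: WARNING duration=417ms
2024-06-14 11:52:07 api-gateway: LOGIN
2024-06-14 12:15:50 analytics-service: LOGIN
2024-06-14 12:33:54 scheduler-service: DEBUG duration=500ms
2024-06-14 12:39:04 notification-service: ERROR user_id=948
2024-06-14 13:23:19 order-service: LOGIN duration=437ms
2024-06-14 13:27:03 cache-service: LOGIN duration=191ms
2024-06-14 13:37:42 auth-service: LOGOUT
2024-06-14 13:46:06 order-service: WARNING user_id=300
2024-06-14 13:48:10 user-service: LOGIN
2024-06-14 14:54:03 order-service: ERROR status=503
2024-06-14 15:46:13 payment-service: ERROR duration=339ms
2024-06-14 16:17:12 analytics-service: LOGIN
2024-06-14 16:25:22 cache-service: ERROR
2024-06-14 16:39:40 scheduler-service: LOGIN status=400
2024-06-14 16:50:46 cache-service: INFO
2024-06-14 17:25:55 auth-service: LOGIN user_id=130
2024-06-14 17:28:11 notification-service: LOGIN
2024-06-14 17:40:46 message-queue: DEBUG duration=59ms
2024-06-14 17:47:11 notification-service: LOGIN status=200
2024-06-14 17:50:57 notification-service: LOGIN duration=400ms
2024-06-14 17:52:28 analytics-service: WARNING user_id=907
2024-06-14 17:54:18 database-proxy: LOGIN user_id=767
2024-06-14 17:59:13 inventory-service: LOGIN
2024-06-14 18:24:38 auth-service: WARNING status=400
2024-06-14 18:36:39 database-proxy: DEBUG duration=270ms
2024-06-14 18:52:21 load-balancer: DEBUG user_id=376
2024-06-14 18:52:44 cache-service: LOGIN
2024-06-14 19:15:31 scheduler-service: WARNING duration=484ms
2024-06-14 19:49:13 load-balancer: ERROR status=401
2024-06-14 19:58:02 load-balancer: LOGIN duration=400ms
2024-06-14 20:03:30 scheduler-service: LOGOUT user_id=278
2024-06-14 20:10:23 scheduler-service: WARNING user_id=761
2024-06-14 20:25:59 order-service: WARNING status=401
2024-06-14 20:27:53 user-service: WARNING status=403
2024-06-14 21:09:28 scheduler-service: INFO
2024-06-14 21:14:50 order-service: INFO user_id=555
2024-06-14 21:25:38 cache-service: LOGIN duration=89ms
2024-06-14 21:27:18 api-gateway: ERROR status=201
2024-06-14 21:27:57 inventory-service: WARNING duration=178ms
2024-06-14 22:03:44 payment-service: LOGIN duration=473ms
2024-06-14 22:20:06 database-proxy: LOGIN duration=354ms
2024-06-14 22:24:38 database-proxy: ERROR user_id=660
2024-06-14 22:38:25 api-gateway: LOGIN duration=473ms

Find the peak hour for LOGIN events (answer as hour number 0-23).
17

To find the peak hour:

1. Group all LOGIN events by hour
2. Count events in each hour
3. Find hour with maximum count
4. Peak hour: 17 (with 6 events)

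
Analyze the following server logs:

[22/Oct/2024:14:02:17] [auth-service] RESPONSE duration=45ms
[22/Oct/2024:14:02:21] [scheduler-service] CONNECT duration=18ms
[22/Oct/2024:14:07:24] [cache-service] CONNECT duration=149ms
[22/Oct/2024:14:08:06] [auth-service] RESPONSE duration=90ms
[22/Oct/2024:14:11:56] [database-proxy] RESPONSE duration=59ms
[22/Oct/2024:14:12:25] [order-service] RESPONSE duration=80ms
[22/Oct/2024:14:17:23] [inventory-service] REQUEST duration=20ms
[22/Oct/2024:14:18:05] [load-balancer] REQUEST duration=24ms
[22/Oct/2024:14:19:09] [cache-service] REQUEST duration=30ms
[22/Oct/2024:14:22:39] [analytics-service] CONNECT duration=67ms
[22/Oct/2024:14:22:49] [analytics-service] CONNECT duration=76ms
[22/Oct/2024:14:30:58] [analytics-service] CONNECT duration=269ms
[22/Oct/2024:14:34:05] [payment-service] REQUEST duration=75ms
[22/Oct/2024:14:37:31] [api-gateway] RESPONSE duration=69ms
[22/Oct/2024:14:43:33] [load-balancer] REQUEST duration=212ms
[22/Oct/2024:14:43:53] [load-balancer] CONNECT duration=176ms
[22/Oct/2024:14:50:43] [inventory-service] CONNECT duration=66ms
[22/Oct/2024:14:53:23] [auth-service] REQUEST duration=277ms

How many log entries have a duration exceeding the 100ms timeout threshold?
5

To count timeouts:

1. Threshold: 100ms
2. Extract duration from each log entry
3. Count entries where duration > 100
4. Timeout count: 5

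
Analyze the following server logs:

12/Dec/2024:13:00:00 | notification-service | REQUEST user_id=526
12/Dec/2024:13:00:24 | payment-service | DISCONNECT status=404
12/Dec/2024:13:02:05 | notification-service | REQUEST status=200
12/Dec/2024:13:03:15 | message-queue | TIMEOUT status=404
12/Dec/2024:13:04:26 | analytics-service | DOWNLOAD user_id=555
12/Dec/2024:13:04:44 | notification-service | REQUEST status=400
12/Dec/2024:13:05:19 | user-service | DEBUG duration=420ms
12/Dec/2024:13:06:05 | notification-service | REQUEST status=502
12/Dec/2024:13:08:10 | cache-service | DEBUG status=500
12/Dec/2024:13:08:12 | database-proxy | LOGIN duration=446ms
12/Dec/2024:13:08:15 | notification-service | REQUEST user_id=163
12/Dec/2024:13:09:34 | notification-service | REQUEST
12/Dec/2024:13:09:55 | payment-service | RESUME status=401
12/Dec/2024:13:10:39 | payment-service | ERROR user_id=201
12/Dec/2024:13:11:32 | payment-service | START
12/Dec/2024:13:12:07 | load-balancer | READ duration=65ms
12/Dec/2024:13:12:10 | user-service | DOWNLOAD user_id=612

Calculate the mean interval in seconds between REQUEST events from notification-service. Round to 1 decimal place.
114.8

To calculate average interval:

1. Find all REQUEST events for notification-service in order
2. Calculate time gaps between consecutive events
3. Compute mean of gaps: 574 / 5 = 114.8 seconds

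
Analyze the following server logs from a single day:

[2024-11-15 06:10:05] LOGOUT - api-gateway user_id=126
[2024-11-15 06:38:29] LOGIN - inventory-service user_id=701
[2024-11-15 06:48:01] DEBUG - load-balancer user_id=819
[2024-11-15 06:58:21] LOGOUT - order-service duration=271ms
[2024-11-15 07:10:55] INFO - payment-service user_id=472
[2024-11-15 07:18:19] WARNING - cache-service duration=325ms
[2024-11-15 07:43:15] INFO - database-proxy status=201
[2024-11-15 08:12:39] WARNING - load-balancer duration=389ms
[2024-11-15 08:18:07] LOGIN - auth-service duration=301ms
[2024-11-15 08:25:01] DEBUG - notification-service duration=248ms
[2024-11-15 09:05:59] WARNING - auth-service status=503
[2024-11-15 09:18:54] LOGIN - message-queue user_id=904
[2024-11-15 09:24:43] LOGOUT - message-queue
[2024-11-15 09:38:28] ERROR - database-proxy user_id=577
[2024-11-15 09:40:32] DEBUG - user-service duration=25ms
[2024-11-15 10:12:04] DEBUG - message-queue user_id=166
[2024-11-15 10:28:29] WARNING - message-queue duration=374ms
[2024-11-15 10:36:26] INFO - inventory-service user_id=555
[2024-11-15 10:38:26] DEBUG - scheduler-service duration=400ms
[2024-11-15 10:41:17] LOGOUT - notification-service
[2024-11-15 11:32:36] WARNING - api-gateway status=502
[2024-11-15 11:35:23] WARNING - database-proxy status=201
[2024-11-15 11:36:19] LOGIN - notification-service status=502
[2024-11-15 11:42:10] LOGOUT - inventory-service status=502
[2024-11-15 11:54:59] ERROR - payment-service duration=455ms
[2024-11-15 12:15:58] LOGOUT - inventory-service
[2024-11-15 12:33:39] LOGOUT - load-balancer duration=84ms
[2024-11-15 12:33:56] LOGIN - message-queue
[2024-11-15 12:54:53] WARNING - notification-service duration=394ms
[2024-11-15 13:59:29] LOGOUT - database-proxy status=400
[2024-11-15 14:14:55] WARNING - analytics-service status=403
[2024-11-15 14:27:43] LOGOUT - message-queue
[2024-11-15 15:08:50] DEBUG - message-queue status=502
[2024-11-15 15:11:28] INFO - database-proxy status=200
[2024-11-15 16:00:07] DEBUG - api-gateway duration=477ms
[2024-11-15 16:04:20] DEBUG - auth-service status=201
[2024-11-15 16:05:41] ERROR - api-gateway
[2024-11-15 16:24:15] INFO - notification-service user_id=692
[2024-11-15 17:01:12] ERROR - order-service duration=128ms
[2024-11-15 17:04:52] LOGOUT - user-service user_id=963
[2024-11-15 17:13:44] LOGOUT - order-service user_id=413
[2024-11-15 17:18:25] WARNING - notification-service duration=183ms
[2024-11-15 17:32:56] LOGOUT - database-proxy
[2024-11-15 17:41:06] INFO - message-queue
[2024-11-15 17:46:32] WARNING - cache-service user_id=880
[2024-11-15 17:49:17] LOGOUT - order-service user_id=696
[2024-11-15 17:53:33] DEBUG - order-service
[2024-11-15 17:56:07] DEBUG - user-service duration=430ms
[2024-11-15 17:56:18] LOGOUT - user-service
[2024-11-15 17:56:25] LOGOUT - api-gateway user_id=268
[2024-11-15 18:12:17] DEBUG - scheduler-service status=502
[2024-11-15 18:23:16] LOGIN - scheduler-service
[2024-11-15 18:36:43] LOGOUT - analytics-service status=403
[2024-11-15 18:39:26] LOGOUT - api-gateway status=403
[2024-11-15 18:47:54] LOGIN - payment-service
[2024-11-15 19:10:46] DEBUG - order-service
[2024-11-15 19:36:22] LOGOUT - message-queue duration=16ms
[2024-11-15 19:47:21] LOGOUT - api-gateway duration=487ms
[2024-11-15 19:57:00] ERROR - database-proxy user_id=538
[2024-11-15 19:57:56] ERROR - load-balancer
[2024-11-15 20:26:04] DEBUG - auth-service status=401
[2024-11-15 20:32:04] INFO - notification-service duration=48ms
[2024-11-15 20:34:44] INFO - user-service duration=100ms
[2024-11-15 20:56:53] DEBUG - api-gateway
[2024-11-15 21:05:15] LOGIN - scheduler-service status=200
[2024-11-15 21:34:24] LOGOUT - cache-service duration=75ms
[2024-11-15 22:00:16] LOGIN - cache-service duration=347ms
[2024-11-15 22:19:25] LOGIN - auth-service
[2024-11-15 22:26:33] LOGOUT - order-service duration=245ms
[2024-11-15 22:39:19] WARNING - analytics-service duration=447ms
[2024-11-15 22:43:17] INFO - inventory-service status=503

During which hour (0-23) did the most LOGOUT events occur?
17

To find the peak hour:

1. Group all LOGOUT events by hour
2. Count events in each hour
3. Find hour with maximum count
4. Peak hour: 17 (with 6 events)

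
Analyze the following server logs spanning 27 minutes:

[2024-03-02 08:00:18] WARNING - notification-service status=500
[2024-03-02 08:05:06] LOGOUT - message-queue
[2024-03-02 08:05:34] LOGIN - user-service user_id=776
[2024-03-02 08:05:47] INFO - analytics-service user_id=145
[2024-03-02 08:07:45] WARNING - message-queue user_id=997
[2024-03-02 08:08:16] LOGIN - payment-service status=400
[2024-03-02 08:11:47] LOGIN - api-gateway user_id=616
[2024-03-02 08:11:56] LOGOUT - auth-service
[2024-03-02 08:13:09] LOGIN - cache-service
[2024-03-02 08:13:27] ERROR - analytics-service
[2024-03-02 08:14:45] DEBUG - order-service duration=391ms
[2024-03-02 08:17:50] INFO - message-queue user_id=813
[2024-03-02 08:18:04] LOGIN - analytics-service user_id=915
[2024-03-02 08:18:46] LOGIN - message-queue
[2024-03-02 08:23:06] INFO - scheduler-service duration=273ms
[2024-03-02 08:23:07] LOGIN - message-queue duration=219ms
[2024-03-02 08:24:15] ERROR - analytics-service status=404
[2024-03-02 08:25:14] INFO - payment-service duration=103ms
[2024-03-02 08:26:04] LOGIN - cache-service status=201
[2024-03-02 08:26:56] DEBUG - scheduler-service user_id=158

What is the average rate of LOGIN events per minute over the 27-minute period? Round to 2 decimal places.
0.3

To calculate the rate:

1. Count total LOGIN events: 8
2. Total time period: 27 minutes
3. Rate = 8 / 27 = 0.3 events per minute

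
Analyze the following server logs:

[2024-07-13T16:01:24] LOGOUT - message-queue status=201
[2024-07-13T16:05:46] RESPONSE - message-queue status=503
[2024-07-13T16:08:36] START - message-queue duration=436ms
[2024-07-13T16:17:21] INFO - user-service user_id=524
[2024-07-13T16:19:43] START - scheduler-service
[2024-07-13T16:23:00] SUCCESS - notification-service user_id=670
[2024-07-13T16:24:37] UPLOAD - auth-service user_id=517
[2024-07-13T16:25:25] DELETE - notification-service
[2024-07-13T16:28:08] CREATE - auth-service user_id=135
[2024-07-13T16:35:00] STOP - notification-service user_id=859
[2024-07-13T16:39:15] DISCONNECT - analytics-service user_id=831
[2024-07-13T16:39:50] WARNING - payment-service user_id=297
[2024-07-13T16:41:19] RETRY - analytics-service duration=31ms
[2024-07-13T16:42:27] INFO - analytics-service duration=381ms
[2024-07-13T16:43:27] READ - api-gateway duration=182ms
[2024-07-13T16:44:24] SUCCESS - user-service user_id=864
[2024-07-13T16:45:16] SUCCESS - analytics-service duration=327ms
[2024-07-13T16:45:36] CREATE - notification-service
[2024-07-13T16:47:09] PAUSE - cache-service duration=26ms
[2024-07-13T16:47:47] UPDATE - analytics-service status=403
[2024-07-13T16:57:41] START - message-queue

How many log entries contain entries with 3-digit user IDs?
8

To find matching entries:

1. Pattern to match: entries with 3-digit user IDs
2. Scan each log entry for the pattern
3. Count matches: 8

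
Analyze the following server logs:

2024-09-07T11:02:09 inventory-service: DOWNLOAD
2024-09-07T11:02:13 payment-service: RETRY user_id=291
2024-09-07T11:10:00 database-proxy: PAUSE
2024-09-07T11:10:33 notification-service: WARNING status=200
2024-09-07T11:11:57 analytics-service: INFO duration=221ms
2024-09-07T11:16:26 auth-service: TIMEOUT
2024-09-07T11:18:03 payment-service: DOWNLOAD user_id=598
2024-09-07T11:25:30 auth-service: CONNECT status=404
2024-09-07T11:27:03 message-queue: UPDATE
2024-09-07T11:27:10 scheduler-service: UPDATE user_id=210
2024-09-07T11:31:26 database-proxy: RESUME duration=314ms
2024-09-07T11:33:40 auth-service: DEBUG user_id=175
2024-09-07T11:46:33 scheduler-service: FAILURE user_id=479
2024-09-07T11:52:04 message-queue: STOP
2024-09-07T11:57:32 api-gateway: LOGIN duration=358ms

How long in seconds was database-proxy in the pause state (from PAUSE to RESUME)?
1286

To calculate state duration:

1. Find PAUSE event for database-proxy: 2024-09-07T11:10:00
2. Find RESUME event for database-proxy: 2024-09-07T11:31:26
3. Calculate duration: 2024-09-07T11:31:26 - 2024-09-07T11:10:00 = 1286 seconds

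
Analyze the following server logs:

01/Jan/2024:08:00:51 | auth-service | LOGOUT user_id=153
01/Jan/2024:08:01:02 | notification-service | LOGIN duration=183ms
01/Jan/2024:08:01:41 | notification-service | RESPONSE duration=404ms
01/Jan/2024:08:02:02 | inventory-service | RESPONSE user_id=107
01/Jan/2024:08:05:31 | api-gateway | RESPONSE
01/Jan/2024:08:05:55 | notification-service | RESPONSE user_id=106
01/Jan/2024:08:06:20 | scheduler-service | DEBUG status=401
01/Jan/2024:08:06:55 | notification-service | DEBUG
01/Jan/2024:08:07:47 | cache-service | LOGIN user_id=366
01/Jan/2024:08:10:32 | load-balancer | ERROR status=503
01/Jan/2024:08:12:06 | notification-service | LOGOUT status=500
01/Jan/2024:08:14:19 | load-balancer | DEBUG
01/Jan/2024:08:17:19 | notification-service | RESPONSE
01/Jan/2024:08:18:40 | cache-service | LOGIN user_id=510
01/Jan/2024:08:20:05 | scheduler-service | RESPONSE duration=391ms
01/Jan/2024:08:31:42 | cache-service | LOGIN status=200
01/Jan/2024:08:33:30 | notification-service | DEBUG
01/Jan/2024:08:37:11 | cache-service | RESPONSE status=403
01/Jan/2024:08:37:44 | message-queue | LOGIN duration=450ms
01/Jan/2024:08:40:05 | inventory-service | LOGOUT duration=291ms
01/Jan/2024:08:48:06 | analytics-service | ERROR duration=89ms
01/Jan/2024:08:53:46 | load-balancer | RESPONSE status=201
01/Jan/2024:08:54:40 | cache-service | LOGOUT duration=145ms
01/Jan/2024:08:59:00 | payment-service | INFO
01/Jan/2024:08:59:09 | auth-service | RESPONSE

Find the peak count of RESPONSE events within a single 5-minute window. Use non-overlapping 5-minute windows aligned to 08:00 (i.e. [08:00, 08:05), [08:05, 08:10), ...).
2

To find the burst window:

1. Divide the log period into non-overlapping 5-minute windows starting at 08:00
2. Count RESPONSE events in each window
3. Find the window with maximum count
4. Maximum events in a window: 2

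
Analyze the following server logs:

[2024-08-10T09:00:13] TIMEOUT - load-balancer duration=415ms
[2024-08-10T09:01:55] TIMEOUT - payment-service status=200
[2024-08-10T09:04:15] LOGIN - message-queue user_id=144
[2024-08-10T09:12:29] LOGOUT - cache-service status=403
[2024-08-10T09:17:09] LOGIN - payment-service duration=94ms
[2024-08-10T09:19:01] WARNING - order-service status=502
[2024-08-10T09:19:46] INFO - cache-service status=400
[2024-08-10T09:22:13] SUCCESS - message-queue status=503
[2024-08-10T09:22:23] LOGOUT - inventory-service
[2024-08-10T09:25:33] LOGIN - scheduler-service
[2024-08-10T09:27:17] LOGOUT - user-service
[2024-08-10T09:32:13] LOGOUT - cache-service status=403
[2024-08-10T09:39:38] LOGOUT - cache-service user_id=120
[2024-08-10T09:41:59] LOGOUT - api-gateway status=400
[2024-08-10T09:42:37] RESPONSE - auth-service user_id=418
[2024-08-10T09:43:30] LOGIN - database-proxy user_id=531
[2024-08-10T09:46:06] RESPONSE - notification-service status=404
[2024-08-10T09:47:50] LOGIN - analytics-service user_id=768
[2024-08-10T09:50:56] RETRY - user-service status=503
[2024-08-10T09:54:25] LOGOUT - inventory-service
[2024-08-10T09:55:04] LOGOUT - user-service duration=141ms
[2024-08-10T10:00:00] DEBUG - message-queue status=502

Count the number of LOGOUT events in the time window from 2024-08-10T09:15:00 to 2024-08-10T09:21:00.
0

To count events in the time window:

1. Window boundaries: 2024-08-10T09:15:00 to 2024-08-10T09:21:00
2. Filter for LOGOUT events within this window
3. Count matching events: 0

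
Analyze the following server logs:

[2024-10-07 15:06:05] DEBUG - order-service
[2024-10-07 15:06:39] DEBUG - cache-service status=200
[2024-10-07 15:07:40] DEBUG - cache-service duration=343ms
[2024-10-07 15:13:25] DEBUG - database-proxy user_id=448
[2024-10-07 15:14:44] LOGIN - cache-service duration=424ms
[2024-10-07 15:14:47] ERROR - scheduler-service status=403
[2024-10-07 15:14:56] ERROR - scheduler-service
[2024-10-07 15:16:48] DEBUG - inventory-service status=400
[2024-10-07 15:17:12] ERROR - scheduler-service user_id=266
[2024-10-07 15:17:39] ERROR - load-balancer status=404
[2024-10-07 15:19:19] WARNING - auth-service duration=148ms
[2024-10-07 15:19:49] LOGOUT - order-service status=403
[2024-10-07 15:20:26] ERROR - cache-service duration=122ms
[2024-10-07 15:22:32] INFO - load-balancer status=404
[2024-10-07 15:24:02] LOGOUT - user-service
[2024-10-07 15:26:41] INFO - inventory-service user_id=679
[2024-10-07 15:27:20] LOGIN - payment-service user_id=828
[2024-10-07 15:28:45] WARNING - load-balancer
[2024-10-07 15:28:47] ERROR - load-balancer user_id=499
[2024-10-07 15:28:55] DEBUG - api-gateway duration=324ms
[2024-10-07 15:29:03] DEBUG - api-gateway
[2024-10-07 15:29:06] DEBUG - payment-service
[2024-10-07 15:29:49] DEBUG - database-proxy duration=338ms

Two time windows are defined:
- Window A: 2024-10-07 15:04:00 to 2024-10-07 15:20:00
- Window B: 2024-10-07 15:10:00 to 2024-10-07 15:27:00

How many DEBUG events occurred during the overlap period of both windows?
2

To find overlap events:

1. Window A: 2024-10-07 15:04:00 to 2024-10-07 15:20:00
2. Window B: 2024-10-07 15:10:00 to 2024-10-07 15:27:00
3. Overlap period: 2024-10-07 15:10:00 to 2024-10-07 15:20:00
4. Count DEBUG events in overlap: 2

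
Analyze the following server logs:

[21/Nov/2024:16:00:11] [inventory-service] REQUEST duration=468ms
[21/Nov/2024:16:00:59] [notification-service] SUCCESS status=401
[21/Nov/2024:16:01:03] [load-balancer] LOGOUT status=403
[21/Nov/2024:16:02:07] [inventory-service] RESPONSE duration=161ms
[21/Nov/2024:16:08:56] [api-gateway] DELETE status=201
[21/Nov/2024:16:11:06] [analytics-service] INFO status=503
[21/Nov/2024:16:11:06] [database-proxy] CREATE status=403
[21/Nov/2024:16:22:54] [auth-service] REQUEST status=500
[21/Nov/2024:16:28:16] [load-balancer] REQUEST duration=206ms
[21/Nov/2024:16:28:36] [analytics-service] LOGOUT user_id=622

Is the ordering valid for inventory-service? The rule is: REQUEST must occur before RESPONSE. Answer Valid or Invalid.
Valid

To validate ordering:

1. Required order: REQUEST → RESPONSE
2. Rule: REQUEST must occur before RESPONSE
3. Check actual order of events for inventory-service
4. Result: Valid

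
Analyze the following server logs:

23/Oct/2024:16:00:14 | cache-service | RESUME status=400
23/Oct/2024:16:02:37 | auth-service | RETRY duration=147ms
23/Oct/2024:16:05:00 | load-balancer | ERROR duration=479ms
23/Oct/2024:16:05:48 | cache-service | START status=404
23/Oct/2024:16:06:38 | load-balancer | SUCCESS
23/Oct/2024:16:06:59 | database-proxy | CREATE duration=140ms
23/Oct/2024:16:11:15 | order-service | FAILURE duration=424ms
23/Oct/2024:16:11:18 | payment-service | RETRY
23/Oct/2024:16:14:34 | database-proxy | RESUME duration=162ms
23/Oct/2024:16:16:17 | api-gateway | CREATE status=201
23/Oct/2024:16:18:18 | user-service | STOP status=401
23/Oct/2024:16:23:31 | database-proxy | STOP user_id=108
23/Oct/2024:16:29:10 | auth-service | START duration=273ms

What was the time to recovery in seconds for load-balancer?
98

To calculate recovery time:

1. Find ERROR event for load-balancer: 23/Oct/2024:16:05:00
2. Find next SUCCESS event for load-balancer: 23/Oct/2024:16:06:38
3. Recovery time: 23/Oct/2024:16:06:38 - 23/Oct/2024:16:05:00 = 98 seconds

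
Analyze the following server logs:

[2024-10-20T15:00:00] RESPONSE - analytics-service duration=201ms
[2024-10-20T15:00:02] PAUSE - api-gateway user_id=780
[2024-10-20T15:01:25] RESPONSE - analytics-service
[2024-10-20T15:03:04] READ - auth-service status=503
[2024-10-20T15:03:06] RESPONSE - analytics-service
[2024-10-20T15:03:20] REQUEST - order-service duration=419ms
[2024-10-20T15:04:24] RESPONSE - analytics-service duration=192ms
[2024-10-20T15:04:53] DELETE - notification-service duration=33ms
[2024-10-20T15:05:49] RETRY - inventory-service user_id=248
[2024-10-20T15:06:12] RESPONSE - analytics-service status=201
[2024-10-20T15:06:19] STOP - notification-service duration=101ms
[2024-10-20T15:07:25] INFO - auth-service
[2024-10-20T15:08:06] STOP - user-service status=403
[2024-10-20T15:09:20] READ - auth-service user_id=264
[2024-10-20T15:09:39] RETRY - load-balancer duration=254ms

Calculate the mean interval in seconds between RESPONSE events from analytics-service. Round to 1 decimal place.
93.0

To calculate average interval:

1. Find all RESPONSE events for analytics-service in order
2. Calculate time gaps between consecutive events
3. Compute mean of gaps: 372 / 4 = 93.0 seconds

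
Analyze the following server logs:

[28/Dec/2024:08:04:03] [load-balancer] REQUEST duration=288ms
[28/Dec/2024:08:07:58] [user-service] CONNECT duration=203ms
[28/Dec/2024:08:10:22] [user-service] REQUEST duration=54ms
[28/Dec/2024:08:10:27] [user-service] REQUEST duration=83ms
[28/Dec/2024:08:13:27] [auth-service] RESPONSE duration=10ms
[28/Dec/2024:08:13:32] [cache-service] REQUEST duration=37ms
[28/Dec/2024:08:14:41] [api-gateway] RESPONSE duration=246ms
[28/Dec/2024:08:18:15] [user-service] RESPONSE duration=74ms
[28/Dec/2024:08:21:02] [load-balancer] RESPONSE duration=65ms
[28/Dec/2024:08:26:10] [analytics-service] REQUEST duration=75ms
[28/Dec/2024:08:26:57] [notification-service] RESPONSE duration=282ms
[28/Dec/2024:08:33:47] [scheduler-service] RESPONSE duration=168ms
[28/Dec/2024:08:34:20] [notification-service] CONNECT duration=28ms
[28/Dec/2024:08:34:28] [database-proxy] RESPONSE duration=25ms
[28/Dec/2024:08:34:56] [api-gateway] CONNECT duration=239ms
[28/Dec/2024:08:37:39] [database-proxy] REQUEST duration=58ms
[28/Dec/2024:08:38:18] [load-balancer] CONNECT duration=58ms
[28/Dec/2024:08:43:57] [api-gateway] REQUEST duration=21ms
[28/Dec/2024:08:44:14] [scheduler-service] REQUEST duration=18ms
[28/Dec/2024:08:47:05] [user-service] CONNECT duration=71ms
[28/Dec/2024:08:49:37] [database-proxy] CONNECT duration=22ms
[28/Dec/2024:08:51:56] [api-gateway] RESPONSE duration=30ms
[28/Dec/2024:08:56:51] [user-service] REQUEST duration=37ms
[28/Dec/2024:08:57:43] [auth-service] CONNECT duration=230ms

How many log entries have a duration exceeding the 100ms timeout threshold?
7

To count timeouts:

1. Threshold: 100ms
2. Extract duration from each log entry
3. Count entries where duration > 100
4. Timeout count: 7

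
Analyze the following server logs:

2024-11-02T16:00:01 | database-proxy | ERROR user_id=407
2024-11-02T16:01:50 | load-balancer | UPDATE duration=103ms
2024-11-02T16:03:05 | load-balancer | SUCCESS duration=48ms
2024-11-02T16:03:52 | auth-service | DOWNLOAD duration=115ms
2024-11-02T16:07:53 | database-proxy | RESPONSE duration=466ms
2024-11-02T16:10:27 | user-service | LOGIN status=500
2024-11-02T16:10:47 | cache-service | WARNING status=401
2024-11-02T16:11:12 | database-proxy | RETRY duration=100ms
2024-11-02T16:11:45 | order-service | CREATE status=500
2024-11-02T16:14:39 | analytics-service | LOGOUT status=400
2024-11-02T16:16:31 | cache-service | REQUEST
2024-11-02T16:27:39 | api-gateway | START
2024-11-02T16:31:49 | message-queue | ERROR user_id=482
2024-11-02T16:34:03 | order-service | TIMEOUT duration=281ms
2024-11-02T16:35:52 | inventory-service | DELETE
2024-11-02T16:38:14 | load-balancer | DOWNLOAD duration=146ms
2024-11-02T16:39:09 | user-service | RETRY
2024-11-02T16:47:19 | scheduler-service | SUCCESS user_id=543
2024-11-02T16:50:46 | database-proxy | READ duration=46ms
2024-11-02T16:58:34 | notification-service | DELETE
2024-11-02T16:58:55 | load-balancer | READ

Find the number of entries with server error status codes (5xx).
2

To find matching entries:

1. Pattern to match: server error status codes (5xx)
2. Scan each log entry for the pattern
3. Count matches: 2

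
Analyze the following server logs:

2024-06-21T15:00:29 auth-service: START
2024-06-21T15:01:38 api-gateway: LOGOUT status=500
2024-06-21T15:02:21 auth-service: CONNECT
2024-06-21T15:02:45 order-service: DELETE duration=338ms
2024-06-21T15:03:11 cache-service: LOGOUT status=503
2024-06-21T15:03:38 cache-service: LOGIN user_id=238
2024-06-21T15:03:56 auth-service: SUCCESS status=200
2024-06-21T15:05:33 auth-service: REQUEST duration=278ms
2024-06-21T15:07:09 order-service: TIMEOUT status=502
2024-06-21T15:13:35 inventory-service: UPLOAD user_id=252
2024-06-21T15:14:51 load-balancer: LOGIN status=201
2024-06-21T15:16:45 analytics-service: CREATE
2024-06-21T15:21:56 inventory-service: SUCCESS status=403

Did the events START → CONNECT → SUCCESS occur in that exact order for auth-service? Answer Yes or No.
Yes

To verify sequence order:

1. Find all events in sequence START → CONNECT → SUCCESS for auth-service
2. Extract their timestamps
3. Check if timestamps are in ascending order
4. Result: Yes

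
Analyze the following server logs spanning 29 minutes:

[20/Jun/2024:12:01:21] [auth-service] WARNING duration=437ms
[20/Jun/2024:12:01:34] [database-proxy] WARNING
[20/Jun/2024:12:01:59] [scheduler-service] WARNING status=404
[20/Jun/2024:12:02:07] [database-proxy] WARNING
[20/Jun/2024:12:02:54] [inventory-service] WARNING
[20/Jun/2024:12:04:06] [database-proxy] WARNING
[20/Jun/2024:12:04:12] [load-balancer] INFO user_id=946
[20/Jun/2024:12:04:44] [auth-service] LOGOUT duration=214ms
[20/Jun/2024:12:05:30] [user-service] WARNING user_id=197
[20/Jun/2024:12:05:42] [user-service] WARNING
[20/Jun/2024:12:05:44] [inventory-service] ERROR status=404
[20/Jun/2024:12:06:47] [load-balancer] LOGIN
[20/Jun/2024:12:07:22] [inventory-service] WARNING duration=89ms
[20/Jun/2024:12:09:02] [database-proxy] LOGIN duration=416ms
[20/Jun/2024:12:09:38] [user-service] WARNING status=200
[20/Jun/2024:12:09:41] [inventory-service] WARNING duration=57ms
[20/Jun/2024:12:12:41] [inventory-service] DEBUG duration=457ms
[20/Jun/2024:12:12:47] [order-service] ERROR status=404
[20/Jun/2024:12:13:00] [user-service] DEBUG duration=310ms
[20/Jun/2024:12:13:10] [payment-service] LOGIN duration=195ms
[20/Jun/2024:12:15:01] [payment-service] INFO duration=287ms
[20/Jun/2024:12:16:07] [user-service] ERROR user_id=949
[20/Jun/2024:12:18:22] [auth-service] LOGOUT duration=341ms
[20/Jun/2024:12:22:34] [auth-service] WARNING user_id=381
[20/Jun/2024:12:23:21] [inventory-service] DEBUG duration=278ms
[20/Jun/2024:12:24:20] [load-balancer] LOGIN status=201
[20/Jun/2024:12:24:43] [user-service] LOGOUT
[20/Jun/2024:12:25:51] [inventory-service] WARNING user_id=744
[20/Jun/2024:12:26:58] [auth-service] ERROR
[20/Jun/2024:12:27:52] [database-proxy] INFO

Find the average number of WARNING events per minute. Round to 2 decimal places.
0.45

To calculate the rate:

1. Count total WARNING events: 13
2. Total time period: 29 minutes
3. Rate = 13 / 29 = 0.45 events per minute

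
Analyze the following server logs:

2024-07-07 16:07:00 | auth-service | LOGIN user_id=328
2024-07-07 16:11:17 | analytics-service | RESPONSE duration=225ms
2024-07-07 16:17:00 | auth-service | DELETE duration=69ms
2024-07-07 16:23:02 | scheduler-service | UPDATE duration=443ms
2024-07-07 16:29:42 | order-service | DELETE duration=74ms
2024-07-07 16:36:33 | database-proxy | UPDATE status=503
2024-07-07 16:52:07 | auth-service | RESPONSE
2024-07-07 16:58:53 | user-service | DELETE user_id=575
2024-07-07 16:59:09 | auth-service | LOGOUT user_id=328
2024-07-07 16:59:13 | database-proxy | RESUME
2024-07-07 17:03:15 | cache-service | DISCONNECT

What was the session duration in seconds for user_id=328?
3129

To calculate session duration:

1. Find LOGIN event for user_id=328: 2024-07-07 16:07:00
2. Find LOGOUT event for user_id=328: 2024-07-07 16:59:09
3. Session duration: 2024-07-07 16:59:09 - 2024-07-07 16:07:00 = 3129 seconds (52 minutes)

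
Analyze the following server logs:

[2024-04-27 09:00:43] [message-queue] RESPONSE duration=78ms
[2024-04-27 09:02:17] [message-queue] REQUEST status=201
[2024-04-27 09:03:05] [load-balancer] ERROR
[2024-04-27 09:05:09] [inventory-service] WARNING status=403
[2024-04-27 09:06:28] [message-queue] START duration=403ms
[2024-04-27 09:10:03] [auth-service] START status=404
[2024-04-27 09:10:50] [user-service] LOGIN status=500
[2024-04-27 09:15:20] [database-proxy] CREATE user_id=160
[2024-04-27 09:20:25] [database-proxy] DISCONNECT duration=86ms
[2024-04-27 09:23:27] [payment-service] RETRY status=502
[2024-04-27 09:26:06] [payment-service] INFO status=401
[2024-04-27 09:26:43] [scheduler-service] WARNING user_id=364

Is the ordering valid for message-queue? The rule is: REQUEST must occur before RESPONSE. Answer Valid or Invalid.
Invalid

To validate ordering:

1. Required order: REQUEST → RESPONSE
2. Rule: REQUEST must occur before RESPONSE
3. Check actual order of events for message-queue
4. Result: Invalid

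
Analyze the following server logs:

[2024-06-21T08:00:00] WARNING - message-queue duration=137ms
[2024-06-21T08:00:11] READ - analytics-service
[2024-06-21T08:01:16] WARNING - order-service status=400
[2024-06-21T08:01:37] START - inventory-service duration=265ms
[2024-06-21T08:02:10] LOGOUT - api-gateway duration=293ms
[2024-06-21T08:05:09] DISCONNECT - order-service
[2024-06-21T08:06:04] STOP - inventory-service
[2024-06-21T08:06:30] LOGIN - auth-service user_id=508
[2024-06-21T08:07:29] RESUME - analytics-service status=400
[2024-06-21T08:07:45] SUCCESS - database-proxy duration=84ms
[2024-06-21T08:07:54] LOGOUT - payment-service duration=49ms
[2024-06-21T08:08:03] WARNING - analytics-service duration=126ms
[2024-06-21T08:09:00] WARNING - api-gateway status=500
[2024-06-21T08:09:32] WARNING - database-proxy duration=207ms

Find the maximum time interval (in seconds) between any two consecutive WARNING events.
407

To find the longest gap:

1. Extract all WARNING events in chronological order
2. Calculate time differences between consecutive events
3. Find the maximum difference
4. Longest gap: 407 seconds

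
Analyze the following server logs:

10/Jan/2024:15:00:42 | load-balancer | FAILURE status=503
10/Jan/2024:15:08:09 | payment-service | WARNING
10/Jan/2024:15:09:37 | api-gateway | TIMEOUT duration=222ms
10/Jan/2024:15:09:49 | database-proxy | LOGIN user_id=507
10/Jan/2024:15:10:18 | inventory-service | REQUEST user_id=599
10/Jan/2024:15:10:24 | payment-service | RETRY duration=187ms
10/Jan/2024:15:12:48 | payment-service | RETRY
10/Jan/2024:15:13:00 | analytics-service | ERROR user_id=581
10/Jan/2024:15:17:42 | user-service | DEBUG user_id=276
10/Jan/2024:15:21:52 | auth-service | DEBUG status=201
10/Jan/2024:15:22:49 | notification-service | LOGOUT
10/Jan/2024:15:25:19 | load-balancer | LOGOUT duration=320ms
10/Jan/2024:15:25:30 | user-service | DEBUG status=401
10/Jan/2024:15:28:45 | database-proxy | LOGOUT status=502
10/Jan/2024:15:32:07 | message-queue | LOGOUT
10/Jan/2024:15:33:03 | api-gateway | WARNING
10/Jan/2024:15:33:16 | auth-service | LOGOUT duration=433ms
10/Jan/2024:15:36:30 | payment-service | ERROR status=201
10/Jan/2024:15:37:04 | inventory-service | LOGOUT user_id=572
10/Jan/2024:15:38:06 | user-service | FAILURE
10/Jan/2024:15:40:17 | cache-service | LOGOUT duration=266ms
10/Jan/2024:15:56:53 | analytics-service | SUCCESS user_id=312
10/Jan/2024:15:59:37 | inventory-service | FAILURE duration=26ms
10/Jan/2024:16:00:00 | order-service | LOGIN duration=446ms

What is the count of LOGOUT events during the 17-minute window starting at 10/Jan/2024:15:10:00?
2

To count events in the time window:

1. Window boundaries: 10/Jan/2024:15:10:00 to 10/Jan/2024:15:27:00
2. Filter for LOGOUT events within this window
3. Count matching events: 2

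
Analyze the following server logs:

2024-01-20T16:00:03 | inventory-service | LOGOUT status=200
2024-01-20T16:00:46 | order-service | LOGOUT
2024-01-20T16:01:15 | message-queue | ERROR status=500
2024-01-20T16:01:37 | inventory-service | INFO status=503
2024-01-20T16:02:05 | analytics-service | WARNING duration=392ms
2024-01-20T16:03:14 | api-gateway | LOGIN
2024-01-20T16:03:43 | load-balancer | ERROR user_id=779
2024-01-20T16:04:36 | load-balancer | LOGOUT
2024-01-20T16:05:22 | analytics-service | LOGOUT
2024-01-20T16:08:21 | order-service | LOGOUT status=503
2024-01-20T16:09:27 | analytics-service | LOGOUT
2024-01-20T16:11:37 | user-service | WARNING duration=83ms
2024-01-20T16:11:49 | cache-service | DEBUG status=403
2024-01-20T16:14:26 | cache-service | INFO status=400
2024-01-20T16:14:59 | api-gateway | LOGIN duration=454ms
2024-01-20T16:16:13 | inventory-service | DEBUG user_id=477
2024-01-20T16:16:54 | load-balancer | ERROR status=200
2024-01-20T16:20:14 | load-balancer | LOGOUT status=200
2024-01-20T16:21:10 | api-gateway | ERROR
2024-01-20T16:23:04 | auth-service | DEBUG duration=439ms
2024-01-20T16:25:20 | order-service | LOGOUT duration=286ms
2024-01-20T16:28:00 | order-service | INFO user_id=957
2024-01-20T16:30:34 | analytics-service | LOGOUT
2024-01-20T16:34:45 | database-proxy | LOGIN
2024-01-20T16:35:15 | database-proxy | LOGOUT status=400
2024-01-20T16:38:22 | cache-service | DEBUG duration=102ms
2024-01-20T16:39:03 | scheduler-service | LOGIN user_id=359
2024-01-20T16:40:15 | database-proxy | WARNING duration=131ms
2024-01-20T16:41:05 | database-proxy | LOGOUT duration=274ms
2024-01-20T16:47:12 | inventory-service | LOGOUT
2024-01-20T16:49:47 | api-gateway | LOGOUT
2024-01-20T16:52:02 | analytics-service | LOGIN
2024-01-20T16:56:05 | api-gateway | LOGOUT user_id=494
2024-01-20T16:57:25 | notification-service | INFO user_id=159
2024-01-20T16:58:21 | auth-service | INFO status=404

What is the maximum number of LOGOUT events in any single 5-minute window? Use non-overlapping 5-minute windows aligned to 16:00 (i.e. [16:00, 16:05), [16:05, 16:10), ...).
3

To find the burst window:

1. Divide the log period into non-overlapping 5-minute windows starting at 16:00
2. Count LOGOUT events in each window
3. Find the window with maximum count
4. Maximum events in a window: 3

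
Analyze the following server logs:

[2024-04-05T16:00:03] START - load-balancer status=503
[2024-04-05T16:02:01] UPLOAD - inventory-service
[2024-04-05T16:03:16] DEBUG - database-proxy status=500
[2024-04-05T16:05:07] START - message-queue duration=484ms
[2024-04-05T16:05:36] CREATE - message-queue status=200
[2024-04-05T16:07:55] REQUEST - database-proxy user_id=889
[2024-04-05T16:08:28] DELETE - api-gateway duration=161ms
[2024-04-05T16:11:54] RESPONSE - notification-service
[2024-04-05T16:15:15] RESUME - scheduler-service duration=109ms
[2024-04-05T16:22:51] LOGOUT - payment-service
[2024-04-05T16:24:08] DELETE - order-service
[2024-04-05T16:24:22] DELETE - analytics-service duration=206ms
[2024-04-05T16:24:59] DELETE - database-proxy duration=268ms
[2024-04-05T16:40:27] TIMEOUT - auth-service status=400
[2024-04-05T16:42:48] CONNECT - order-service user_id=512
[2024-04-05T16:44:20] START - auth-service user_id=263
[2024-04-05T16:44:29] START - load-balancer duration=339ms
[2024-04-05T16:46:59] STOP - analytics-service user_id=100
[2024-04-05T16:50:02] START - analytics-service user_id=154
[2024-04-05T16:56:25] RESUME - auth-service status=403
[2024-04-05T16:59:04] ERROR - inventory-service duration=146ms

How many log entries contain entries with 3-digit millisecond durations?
7

To find matching entries:

1. Pattern to match: entries with 3-digit millisecond durations
2. Scan each log entry for the pattern
3. Count matches: 7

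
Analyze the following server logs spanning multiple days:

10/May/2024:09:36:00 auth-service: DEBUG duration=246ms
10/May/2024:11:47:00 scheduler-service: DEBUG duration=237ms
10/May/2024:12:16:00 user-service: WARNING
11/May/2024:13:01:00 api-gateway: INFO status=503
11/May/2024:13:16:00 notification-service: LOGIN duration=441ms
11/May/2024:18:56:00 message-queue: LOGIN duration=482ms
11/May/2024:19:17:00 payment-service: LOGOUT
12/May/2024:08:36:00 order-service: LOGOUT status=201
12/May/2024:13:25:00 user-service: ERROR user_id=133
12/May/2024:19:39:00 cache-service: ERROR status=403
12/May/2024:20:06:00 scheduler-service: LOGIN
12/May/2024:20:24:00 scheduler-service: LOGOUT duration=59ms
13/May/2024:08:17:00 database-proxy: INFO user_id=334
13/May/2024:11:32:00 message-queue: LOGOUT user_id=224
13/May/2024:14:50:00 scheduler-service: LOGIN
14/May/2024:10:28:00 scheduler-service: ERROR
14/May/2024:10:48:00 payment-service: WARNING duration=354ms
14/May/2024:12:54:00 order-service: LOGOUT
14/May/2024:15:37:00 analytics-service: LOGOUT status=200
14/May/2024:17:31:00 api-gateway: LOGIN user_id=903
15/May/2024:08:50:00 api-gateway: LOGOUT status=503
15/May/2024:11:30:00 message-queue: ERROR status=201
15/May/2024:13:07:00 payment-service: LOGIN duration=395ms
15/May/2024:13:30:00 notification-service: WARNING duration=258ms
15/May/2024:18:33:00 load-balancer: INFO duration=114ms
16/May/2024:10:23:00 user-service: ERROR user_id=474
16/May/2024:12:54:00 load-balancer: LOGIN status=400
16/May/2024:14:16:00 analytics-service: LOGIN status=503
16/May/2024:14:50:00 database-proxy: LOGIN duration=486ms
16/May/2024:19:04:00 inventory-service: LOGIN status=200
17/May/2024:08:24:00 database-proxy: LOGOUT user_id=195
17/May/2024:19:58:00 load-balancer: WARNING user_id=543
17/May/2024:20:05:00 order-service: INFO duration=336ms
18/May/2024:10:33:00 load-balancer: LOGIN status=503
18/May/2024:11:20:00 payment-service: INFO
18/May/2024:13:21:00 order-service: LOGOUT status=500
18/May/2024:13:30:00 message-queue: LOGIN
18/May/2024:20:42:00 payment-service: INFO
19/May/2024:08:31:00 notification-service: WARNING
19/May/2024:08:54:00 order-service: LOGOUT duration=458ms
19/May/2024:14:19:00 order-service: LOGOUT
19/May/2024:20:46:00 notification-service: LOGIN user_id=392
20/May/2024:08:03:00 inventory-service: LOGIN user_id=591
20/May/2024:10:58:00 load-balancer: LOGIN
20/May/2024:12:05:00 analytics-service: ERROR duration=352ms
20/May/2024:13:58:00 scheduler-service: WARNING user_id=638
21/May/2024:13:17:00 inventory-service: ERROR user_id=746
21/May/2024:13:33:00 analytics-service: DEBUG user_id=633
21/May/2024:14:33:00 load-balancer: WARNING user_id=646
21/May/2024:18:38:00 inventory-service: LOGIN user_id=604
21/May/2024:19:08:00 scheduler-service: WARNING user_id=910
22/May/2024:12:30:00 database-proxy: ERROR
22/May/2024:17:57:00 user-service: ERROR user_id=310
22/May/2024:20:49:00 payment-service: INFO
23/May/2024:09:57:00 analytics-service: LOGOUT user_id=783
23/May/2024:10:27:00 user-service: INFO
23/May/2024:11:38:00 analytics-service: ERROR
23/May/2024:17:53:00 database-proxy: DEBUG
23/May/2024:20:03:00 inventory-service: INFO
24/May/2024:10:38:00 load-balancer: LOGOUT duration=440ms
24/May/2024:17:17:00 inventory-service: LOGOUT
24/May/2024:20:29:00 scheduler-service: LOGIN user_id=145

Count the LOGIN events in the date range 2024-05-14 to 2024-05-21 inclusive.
12

To filter by date range:

1. Date range: 2024-05-14 through 2024-05-21, both dates inclusive
2. Filter for LOGIN events whose date falls in this range
3. Count matching events: 12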